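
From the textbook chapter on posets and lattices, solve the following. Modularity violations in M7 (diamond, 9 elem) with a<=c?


Modular law: if a <= c then a v (b ^ c) = (a v b) ^ c.
Check all triples (a,b,c) with a <= c among 9 elements.
This lattice is modular (diamonds M_m and their chain-products are modular).
Total violating triples: 0


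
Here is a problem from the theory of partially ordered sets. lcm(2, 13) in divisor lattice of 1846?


Join=lcm.
gcd(2,13)=1
lcm=26


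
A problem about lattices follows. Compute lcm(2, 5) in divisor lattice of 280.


In a divisor lattice, join = lcm (least common multiple).
gcd(2,5) = 1
lcm(2,5) = 2*5/gcd = 10/1 = 10


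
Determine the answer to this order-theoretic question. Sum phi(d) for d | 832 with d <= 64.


Divisors of 832 up to 64: [1, 2, 4, 8, 13, 16, 26, 32, 52, 64]
phi values: [1, 1, 2, 4, 12, 8, 12, 16, 24, 32]
Sum = 112


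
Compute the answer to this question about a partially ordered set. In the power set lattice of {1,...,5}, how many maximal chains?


A maximal chain goes from the minimum element to a maximal element via cover relations.
Counting all min-to-max paths in the cover graph.
Total maximal chains: 120


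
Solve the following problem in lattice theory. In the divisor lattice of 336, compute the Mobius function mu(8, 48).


In a divisor lattice, mu(a,b) = mu(b/a) where mu is the classical Mobius function.
b/a = 48/8 = 6
Prime factorization of 6: primes [2, 3]
6 is squarefree with 2 prime factor(s), so mu(6) = (-1)^2 = 1


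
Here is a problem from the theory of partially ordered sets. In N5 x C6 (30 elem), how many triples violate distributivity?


Distributive law: a ^ (b v c) = (a ^ b) v (a ^ c).
Check all 30^3 = 27000 ordered triples (a,b,c).
  e.g. a=(b,0), b=(a,0), c=(c,0): lhs=(b,0) != rhs=(a,0)
  e.g. a=(b,0), b=(a,0), c=(c,1): lhs=(b,0) != rhs=(a,0)
Total violating triples: 432


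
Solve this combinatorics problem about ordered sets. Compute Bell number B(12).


B(n) = number of set partitions of an n-element set.
B(n) satisfies the recurrence: B(n+1) = sum_k C(n,k)*B(k).
B(12) = 4213597


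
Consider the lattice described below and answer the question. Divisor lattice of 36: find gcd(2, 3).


In a divisor lattice, meet = gcd (greatest common divisor).
By Euclidean algorithm or factoring: gcd(2,3) = 1


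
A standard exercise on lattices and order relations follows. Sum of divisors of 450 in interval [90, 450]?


Interval [90,450] in divisors of 450: [90, 450]
Sum = 540


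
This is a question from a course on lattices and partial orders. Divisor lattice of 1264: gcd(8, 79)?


Meet=gcd.
gcd(8,79)=1


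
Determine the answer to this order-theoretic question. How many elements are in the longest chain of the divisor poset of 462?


A chain is a totally ordered subset; we count the number of elements in a maximum chain.
Compute, for each element x, the size of the longest chain ending at x:
  1: 1
  2: 2
  3: 2
  7: 2
  11: 2
  6: 3
  ...
A maximum chain: 1 < 2 < 6 < 42 < 462
Number of elements in the longest chain: 5


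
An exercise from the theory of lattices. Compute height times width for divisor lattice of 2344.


Height = length of longest chain minus 1; width = size of largest antichain.
A maximum chain: 1 | 293 | 586 | 1172 | 2344  (height 4).
A maximum antichain: {2, 293}  (width 2).
Product = 4 * 2 = 8


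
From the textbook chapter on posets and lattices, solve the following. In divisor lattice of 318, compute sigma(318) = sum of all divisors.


sigma(n) = sum of divisors.
Divisors of 318: [1, 2, 3, 6, 53, 106, 159, 318]
Sum = 648


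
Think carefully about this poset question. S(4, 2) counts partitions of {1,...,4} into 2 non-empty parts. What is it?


S(n,k) = k*S(n-1,k) + S(n-1,k-1).
S(3,2) = 3, S(3,1) = 1
S(4,2) = 2*3 + 1 = 6 + 1
S(4,2) = 7


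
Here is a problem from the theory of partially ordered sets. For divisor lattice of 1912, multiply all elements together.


Divisors of 1912: [1, 2, 4, 8, 239, 478, 956, 1912]
Product = n^(d(n)/2) = 1912^(8/2)
Product = 13364464193536


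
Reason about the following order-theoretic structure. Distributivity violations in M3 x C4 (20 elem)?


Distributive law: a ^ (b v c) = (a ^ b) v (a ^ c).
Check all 20^3 = 8000 ordered triples (a,b,c).
  e.g. a=(a1,0), b=(a2,0), c=(a3,0): lhs=(a1,0) != rhs=(0,0)
  e.g. a=(a1,0), b=(a2,0), c=(a3,1): lhs=(a1,0) != rhs=(0,0)
Total violating triples: 384


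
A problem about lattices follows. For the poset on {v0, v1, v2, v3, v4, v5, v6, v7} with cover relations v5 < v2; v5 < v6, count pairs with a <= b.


The order relation is {(a,b) : a <= b}, reflexive so it includes (a,a).
Examples: (v0,v0), (v1,v1), (v2,v2), (v3,v3), (v4,v4), ...
Total ordered pairs: 10


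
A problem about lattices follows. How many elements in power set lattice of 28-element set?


Power set = 2^n.
2^28 = 268435456


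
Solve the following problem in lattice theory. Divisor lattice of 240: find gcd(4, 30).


In a divisor lattice, meet = gcd (greatest common divisor).
By Euclidean algorithm or factoring: gcd(4,30) = 2


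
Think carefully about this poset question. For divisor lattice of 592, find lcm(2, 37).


In a divisor lattice, join = lcm (least common multiple).
Compute lcm iteratively: start with first element, then lcm(current, next).
Elements: [2, 37]
lcm(2,37) = 74
Final lcm = 74


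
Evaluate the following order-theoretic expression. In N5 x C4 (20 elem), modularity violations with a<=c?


Modular law: if a <= c then a v (b ^ c) = (a v b) ^ c.
Check all triples (a,b,c) with a <= c among 20 elements.
  e.g. a=(a,0), b=(c,0), c=(b,0): lhs=(a,0) != rhs=(b,0)
  e.g. a=(a,0), b=(c,1), c=(b,0): lhs=(a,0) != rhs=(b,0)
Total violating triples: 40


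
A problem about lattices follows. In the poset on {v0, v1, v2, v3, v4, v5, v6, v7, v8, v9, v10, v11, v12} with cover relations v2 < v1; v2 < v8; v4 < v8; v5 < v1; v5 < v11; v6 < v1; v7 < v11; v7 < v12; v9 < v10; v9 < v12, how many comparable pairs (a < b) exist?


A comparable pair {a,b} has a < b or b < a in the order.
Count unordered pairs where one element is strictly below the other.
Examples: {v1,v2}, {v1,v5}, {v1,v6}, {v2,v8}, ...
Total comparable pairs: 10


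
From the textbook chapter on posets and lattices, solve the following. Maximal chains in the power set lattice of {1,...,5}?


A maximal chain goes from the minimum element to a maximal element via cover relations.
Counting all min-to-max paths in the cover graph.
Total maximal chains: 120


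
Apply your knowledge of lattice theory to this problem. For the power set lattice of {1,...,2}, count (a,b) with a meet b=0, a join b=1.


Complement pair (a,b): a meet b = bottom, a join b = top.
Here: A intersect B = {} and A union B = {1,...,2}.
Pairs found: ({},{1,2}), ({1},{2}), ({2},{1}), ({1,2},{})
Total ordered pairs: 4


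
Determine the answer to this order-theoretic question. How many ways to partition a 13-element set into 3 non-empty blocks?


S(n,k) = k*S(n-1,k) + S(n-1,k-1).
S(12,3) = 86526, S(12,2) = 2047
S(13,3) = 3*86526 + 2047 = 259578 + 2047
S(13,3) = 261625


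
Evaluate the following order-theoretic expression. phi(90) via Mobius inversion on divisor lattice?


phi(n) = n * prod_{p|n} (1 - 1/p).
Prime divisors of 90: [2, 3, 5]
phi(90) = 90 * (1 - 1/2) * (1 - 1/3) * (1 - 1/5)
phi(90) = 24


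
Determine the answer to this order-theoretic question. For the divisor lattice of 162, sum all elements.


sigma(n) = sum of divisors.
Divisors of 162: [1, 2, 3, 6, 9, 18, 27, 54, 81, 162]
Sum = 363


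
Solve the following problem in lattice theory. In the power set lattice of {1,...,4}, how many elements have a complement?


An element a is complemented if some b has a meet b = bottom, a join b = top.
every subset A has complement S\A, so all elements are complemented.
Complemented elements: {}, {1}, {2}, {3}, {4}, {1,2}, ... (10 more)
Count: 16


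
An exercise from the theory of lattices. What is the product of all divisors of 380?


Divisors of 380: [1, 2, 4, 5, 10, 19, 20, 38, 76, 95, 190, 380]
Product = n^(d(n)/2) = 380^(12/2)
Product = 3010936384000000


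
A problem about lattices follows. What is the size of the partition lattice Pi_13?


B(n) = number of set partitions of an n-element set.
B(n) satisfies the recurrence: B(n+1) = sum_k C(n,k)*B(k).
B(13) = 27644437


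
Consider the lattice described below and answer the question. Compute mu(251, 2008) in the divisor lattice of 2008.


In a divisor lattice, mu(a,b) = mu(b/a) where mu is the classical Mobius function.
b/a = 2008/251 = 8
Prime factorization of 8: primes [2]
8 is not squarefree, so mu(8) = 0


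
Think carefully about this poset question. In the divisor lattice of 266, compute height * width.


Height = length of longest chain minus 1; width = size of largest antichain.
A maximum chain: 1 | 19 | 133 | 266  (height 3).
A maximum antichain: {2, 7, 19}  (width 3).
Product = 3 * 3 = 9


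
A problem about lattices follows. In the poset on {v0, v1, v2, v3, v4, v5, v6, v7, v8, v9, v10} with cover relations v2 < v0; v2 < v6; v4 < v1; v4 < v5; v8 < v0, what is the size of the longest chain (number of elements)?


A chain is a totally ordered subset; we count the number of elements in a maximum chain.
Compute, for each element x, the size of the longest chain ending at x:
  v2: 1
  v3: 1
  v4: 1
  v7: 1
  v8: 1
  v9: 1
  ...
A maximum chain: v2 < v0
Number of elements in the longest chain: 2


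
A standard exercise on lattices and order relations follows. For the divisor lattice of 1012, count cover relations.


A cover relation a -< b holds when a < b with no c strictly between.
Cover relations:
  1 -< 2
  1 -< 11
  1 -< 23
  2 -< 4
  2 -< 22
  2 -< 46
  4 -< 44
  4 -< 92
  ...12 more
Total: 20


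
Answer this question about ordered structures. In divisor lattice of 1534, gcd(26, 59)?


Meet=gcd.
gcd(26,59)=1


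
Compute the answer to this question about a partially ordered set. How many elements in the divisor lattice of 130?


Divisors of 130: [1, 2, 5, 10, 13, 26, 65, 130]
Count: 8


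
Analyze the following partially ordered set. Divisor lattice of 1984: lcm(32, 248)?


Join=lcm.
gcd(32,248)=8
lcm=992


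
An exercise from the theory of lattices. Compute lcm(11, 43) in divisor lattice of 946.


In a divisor lattice, join = lcm (least common multiple).
gcd(11,43) = 1
lcm(11,43) = 11*43/gcd = 473/1 = 473


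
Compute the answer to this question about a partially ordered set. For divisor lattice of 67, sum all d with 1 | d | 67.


Interval [1,67] in divisors of 67: [1, 67]
Sum = 68


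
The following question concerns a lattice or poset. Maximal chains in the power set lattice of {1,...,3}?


A maximal chain goes from the minimum element to a maximal element via cover relations.
Counting all min-to-max paths in the cover graph.
Total maximal chains: 6


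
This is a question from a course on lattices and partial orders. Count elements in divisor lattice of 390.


Divisors of 390: [1, 2, 3, 5, 6, 10, 13, 15, 26, 30, 39, 65, 78, 130, 195, 390]
Count: 16


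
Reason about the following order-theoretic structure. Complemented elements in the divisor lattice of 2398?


An element a is complemented if some b has a meet b = bottom, a join b = top.
a is complemented iff gcd(a, n/a)=1, i.e. a is a unitary divisor of 2398.
Complemented elements: 1, 2, 11, 22, 109, 218, ... (2 more)
Count: 8


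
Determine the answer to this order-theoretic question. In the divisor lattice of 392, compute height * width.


Height = length of longest chain minus 1; width = size of largest antichain.
A maximum chain: 1 | 7 | 49 | 98 | 196 | 392  (height 5).
A maximum antichain: {4, 14, 49}  (width 3).
Product = 5 * 3 = 15


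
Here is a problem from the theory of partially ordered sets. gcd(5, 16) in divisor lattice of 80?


Meet=gcd.
gcd(5,16)=1


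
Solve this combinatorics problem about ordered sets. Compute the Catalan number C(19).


C(n) = C(2n, n) / (n+1).
C(38, 19) = 35345263800
C(19) = 35345263800 / 20 = 1767263190


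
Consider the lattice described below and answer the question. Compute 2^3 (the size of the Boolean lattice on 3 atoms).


Power set = 2^n.
2^3 = 8


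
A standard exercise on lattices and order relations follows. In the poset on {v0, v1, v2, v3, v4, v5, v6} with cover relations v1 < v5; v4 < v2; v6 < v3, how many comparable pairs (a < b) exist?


A comparable pair {a,b} has a < b or b < a in the order.
Count unordered pairs where one element is strictly below the other.
Examples: {v1,v5}, {v2,v4}, {v3,v6}
Total comparable pairs: 3


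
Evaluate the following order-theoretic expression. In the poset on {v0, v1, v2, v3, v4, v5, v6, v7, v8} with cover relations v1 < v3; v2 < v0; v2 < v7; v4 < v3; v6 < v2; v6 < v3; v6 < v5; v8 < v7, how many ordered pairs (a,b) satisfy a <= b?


The order relation is {(a,b) : a <= b}, reflexive so it includes (a,a).
Examples: (v0,v0), (v1,v1), (v1,v3), (v2,v0), (v2,v2), ...
Total ordered pairs: 19


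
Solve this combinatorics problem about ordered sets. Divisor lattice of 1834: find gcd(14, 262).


In a divisor lattice, meet = gcd (greatest common divisor).
By Euclidean algorithm or factoring: gcd(14,262) = 2


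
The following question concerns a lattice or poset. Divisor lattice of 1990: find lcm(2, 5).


In a divisor lattice, join = lcm (least common multiple).
gcd(2,5) = 1
lcm(2,5) = 2*5/gcd = 10/1 = 10


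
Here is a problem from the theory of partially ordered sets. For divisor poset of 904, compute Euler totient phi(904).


phi(n) = n * prod_{p|n} (1 - 1/p).
Prime divisors of 904: [2, 113]
phi(904) = 904 * (1 - 1/2) * (1 - 1/113)
phi(904) = 448


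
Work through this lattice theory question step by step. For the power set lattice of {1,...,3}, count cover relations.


A cover relation a -< b holds when a < b with no c strictly between.
Cover relations:
  {} -< {1}
  {} -< {2}
  {} -< {3}
  {1} -< {1,2}
  {1} -< {1,3}
  {2} -< {1,2}
  {2} -< {2,3}
  {3} -< {1,3}
  ...4 more
Total: 12


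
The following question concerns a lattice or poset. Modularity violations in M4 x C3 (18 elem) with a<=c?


Modular law: if a <= c then a v (b ^ c) = (a v b) ^ c.
Check all triples (a,b,c) with a <= c among 18 elements.
This lattice is modular (diamonds M_m and their chain-products are modular).
Total violating triples: 0


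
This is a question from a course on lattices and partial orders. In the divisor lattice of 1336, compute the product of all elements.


Divisors of 1336: [1, 2, 4, 8, 167, 334, 668, 1336]
Product = n^(d(n)/2) = 1336^(8/2)
Product = 3185853730816


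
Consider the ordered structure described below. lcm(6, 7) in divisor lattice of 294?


Join=lcm.
gcd(6,7)=1
lcm=42


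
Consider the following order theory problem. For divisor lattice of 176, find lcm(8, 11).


In a divisor lattice, join = lcm (least common multiple).
Compute lcm iteratively: start with first element, then lcm(current, next).
Elements: [8, 11]
lcm(8,11) = 88
Final lcm = 88


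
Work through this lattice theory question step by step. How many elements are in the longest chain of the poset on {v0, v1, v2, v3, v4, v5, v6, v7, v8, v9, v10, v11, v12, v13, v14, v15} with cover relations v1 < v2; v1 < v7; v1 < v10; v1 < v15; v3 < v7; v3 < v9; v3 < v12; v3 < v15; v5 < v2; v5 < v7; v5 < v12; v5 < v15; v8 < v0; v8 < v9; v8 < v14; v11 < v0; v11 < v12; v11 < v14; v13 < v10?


A chain is a totally ordered subset; we count the number of elements in a maximum chain.
Compute, for each element x, the size of the longest chain ending at x:
  v1: 1
  v3: 1
  v4: 1
  v5: 1
  v6: 1
  v8: 1
  ...
A maximum chain: v8 < v0
Number of elements in the longest chain: 2


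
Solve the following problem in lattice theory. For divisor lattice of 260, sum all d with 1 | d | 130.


Interval [1,130] in divisors of 260: [1, 2, 5, 10, 13, 26, 65, 130]
Sum = 252


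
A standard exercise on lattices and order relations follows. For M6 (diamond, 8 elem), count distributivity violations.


Distributive law: a ^ (b v c) = (a ^ b) v (a ^ c).
Check all 8^3 = 512 ordered triples (a,b,c).
  e.g. a=a1, b=a2, c=a3: lhs=a1 != rhs=0
  e.g. a=a1, b=a2, c=a4: lhs=a1 != rhs=0
Total violating triples: 120


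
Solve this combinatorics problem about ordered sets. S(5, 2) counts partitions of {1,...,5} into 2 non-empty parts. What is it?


S(n,k) = k*S(n-1,k) + S(n-1,k-1).
S(4,2) = 7, S(4,1) = 1
S(5,2) = 2*7 + 1 = 14 + 1
S(5,2) = 15


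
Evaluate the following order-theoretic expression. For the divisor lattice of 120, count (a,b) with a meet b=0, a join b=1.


Complement pair (a,b): a meet b = bottom, a join b = top.
Here: gcd(a,b)=1 and lcm(a,b)=120, i.e. a*b=120 with a,b coprime.
Pairs found: (1,120), (3,40), (5,24), (8,15), ... (4 more)
Total ordered pairs: 8


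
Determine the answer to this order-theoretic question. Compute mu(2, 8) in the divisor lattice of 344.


In a divisor lattice, mu(a,b) = mu(b/a) where mu is the classical Mobius function.
b/a = 8/2 = 4
Prime factorization of 4: primes [2]
4 is not squarefree, so mu(4) = 0


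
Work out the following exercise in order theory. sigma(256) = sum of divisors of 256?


sigma(n) = sum of divisors.
Divisors of 256: [1, 2, 4, 8, 16, 32, 64, 128, 256]
Sum = 511


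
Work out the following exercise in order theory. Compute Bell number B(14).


B(n) = number of set partitions of an n-element set.
B(n) satisfies the recurrence: B(n+1) = sum_k C(n,k)*B(k).
B(14) = 190899322


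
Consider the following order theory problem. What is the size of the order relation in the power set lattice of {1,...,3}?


The order relation is {(a,b) : a <= b}, reflexive so it includes (a,a).
Examples: ({},{}), ({},{1,2}), ({},{1,2,3}), ({},{1,3}), ({},{1}), ...
Total ordered pairs: 27


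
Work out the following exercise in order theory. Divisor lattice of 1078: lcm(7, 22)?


Join=lcm.
gcd(7,22)=1
lcm=154


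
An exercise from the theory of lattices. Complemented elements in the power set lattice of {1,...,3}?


An element a is complemented if some b has a meet b = bottom, a join b = top.
every subset A has complement S\A, so all elements are complemented.
Complemented elements: {}, {1}, {2}, {3}, {1,2}, {1,3}, ... (2 more)
Count: 8


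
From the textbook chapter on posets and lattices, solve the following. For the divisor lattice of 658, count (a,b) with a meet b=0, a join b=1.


Complement pair (a,b): a meet b = bottom, a join b = top.
Here: gcd(a,b)=1 and lcm(a,b)=658, i.e. a*b=658 with a,b coprime.
Pairs found: (1,658), (2,329), (7,94), (14,47), ... (4 more)
Total ordered pairs: 8


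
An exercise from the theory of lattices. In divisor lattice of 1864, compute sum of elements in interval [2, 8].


Interval [2,8] in divisors of 1864: [2, 4, 8]
Sum = 14


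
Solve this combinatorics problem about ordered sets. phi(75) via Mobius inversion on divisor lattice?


phi(n) = n * prod_{p|n} (1 - 1/p).
Prime divisors of 75: [3, 5]
phi(75) = 75 * (1 - 1/3) * (1 - 1/5)
phi(75) = 40


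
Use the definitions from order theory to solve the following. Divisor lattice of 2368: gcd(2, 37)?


Meet=gcd.
gcd(2,37)=1


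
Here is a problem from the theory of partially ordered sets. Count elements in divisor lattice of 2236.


Divisors of 2236: [1, 2, 4, 13, 26, 43, 52, 86, 172, 559, 1118, 2236]
Count: 12


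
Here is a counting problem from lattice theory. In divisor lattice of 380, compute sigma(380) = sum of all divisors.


sigma(n) = sum of divisors.
Divisors of 380: [1, 2, 4, 5, 10, 19, 20, 38, 76, 95, 190, 380]
Sum = 840


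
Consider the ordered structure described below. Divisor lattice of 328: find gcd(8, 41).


In a divisor lattice, meet = gcd (greatest common divisor).
By Euclidean algorithm or factoring: gcd(8,41) = 1


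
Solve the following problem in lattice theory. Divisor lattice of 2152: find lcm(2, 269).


In a divisor lattice, join = lcm (least common multiple).
gcd(2,269) = 1
lcm(2,269) = 2*269/gcd = 538/1 = 538


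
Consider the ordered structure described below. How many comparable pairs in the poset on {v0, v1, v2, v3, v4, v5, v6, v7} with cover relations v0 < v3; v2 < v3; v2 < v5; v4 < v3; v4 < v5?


A comparable pair {a,b} has a < b or b < a in the order.
Count unordered pairs where one element is strictly below the other.
Examples: {v0,v3}, {v2,v3}, {v2,v5}, {v3,v4}, ...
Total comparable pairs: 5


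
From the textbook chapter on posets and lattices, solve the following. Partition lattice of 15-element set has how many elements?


B(n) = number of set partitions of an n-element set.
B(n) satisfies the recurrence: B(n+1) = sum_k C(n,k)*B(k).
B(15) = 1382958545


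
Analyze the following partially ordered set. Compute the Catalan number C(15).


C(n) = C(2n, n) / (n+1).
C(30, 15) = 155117520
C(15) = 155117520 / 16 = 9694845


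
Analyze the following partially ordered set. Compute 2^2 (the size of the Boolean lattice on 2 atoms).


Power set = 2^n.
2^2 = 4


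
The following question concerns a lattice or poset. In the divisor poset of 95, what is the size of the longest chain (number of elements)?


A chain is a totally ordered subset; we count the number of elements in a maximum chain.
Compute, for each element x, the size of the longest chain ending at x:
  1: 1
  5: 2
  19: 2
  95: 3
A maximum chain: 1 < 5 < 95
Number of elements in the longest chain: 3


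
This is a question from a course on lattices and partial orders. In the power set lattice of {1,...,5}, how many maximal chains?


A maximal chain goes from the minimum element to a maximal element via cover relations.
Counting all min-to-max paths in the cover graph.
Total maximal chains: 120


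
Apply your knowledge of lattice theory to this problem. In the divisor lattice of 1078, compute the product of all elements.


Divisors of 1078: [1, 2, 7, 11, 14, 22, 49, 77, 98, 154, 539, 1078]
Product = n^(d(n)/2) = 1078^(12/2)
Product = 1569323814085808704


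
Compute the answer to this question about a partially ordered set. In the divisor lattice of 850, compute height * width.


Height = length of longest chain minus 1; width = size of largest antichain.
A maximum chain: 1 | 17 | 85 | 425 | 850  (height 4).
A maximum antichain: {10, 25, 34, 85}  (width 4).
Product = 4 * 4 = 16


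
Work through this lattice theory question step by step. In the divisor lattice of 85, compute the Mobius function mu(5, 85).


In a divisor lattice, mu(a,b) = mu(b/a) where mu is the classical Mobius function.
b/a = 85/5 = 17
Prime factorization of 17: primes [17]
17 is squarefree with 1 prime factor(s), so mu(17) = (-1)^1 = -1


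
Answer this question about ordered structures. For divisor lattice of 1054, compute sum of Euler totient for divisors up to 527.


Divisors of 1054 up to 527: [1, 2, 17, 31, 34, 62, 527]
phi values: [1, 1, 16, 30, 16, 30, 480]
Sum = 574


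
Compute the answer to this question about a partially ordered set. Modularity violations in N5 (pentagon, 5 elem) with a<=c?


Modular law: if a <= c then a v (b ^ c) = (a v b) ^ c.
Check all triples (a,b,c) with a <= c among 5 elements.
  e.g. a=a, b=c, c=b: lhs=a != rhs=b
Total violating triples: 1


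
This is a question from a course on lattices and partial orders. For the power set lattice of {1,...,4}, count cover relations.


A cover relation a -< b holds when a < b with no c strictly between.
Cover relations:
  {} -< {1}
  {} -< {2}
  {} -< {3}
  {} -< {4}
  {1} -< {1,2}
  {1} -< {1,3}
  {1} -< {1,4}
  {2} -< {1,2}
  ...24 more
Total: 32


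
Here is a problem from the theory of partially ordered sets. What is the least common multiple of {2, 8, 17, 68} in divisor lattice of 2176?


In a divisor lattice, join = lcm (least common multiple).
Compute lcm iteratively: start with first element, then lcm(current, next).
Elements: [2, 8, 17, 68]
lcm(2,8) = 8
lcm(8,17) = 136
lcm(136,68) = 136
Final lcm = 136


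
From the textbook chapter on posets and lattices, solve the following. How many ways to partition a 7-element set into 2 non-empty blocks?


S(n,k) = k*S(n-1,k) + S(n-1,k-1).
S(6,2) = 31, S(6,1) = 1
S(7,2) = 2*31 + 1 = 62 + 1
S(7,2) = 63


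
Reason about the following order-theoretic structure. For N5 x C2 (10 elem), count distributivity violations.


Distributive law: a ^ (b v c) = (a ^ b) v (a ^ c).
Check all 10^3 = 1000 ordered triples (a,b,c).
  e.g. a=(b,0), b=(a,0), c=(c,0): lhs=(b,0) != rhs=(a,0)
  e.g. a=(b,0), b=(a,0), c=(c,1): lhs=(b,0) != rhs=(a,0)
Total violating triples: 16


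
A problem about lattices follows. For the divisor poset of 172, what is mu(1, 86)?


In a divisor lattice, mu(a,b) = mu(b/a) where mu is the classical Mobius function.
b/a = 86/1 = 86
Prime factorization of 86: primes [2, 43]
86 is squarefree with 2 prime factor(s), so mu(86) = (-1)^2 = 1


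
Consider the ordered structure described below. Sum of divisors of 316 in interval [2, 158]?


Interval [2,158] in divisors of 316: [2, 158]
Sum = 160


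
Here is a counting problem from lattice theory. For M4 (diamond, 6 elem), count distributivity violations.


Distributive law: a ^ (b v c) = (a ^ b) v (a ^ c).
Check all 6^3 = 216 ordered triples (a,b,c).
  e.g. a=a1, b=a2, c=a3: lhs=a1 != rhs=0
  e.g. a=a1, b=a2, c=a4: lhs=a1 != rhs=0
Total violating triples: 24


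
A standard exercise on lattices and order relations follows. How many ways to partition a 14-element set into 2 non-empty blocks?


S(n,k) = k*S(n-1,k) + S(n-1,k-1).
S(13,2) = 4095, S(13,1) = 1
S(14,2) = 2*4095 + 1 = 8190 + 1
S(14,2) = 8191


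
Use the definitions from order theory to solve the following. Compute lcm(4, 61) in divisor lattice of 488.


In a divisor lattice, join = lcm (least common multiple).
gcd(4,61) = 1
lcm(4,61) = 4*61/gcd = 244/1 = 244


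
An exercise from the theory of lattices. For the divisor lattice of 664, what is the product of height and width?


Height = length of longest chain minus 1; width = size of largest antichain.
A maximum chain: 1 | 83 | 166 | 332 | 664  (height 4).
A maximum antichain: {2, 83}  (width 2).
Product = 4 * 2 = 8


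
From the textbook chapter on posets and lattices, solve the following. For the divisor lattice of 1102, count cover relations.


A cover relation a -< b holds when a < b with no c strictly between.
Cover relations:
  1 -< 2
  1 -< 19
  1 -< 29
  2 -< 38
  2 -< 58
  19 -< 38
  19 -< 551
  29 -< 58
  ...4 more
Total: 12


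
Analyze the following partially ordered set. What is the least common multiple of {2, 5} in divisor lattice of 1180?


In a divisor lattice, join = lcm (least common multiple).
Compute lcm iteratively: start with first element, then lcm(current, next).
Elements: [2, 5]
lcm(2,5) = 10
Final lcm = 10


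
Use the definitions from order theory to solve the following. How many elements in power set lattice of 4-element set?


Power set = 2^n.
2^4 = 16


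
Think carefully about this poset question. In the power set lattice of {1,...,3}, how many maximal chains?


A maximal chain goes from the minimum element to a maximal element via cover relations.
Counting all min-to-max paths in the cover graph.
Total maximal chains: 6


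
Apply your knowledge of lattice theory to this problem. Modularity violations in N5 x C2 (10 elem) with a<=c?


Modular law: if a <= c then a v (b ^ c) = (a v b) ^ c.
Check all triples (a,b,c) with a <= c among 10 elements.
  e.g. a=(a,0), b=(c,0), c=(b,0): lhs=(a,0) != rhs=(b,0)
  e.g. a=(a,0), b=(c,1), c=(b,0): lhs=(a,0) != rhs=(b,0)
Total violating triples: 6


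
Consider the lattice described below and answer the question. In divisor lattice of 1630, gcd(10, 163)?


Meet=gcd.
gcd(10,163)=1


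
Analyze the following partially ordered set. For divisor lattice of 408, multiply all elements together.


Divisors of 408: [1, 2, 3, 4, 6, 8, 12, 17, 24, 34, 51, 68, 102, 136, 204, 408]
Product = n^(d(n)/2) = 408^(16/2)
Product = 767858691933644783616


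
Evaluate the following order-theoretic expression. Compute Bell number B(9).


B(n) = number of set partitions of an n-element set.
B(n) satisfies the recurrence: B(n+1) = sum_k C(n,k)*B(k).
B(9) = 21147


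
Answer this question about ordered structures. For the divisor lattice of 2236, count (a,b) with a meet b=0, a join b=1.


Complement pair (a,b): a meet b = bottom, a join b = top.
Here: gcd(a,b)=1 and lcm(a,b)=2236, i.e. a*b=2236 with a,b coprime.
Pairs found: (1,2236), (4,559), (13,172), (43,52), ... (4 more)
Total ordered pairs: 8


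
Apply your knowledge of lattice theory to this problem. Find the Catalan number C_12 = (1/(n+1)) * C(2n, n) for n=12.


C(n) = C(2n, n) / (n+1).
C(24, 12) = 2704156
C(12) = 2704156 / 13 = 208012


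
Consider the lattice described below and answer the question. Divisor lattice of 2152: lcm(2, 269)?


Join=lcm.
gcd(2,269)=1
lcm=538


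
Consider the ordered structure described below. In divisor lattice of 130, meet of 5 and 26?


In a divisor lattice, meet = gcd (greatest common divisor).
By Euclidean algorithm or factoring: gcd(5,26) = 1


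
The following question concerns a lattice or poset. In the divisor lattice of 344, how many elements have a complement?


An element a is complemented if some b has a meet b = bottom, a join b = top.
a is complemented iff gcd(a, n/a)=1, i.e. a is a unitary divisor of 344.
Complemented elements: 1, 8, 43, 344
Count: 4


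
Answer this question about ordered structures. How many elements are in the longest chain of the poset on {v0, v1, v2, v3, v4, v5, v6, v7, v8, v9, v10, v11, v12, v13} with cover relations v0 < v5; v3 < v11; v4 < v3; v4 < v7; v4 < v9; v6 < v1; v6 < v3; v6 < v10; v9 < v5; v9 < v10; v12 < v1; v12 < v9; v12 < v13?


A chain is a totally ordered subset; we count the number of elements in a maximum chain.
Compute, for each element x, the size of the longest chain ending at x:
  v0: 1
  v2: 1
  v4: 1
  v6: 1
  v8: 1
  v12: 1
  ...
A maximum chain: v4 < v9 < v5
Number of elements in the longest chain: 3


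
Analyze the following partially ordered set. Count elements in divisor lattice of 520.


Divisors of 520: [1, 2, 4, 5, 8, 10, 13, 20, 26, 40, 52, 65, 104, 130, 260, 520]
Count: 16


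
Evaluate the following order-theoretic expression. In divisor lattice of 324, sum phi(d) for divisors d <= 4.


Divisors of 324 up to 4: [1, 2, 3, 4]
phi values: [1, 1, 2, 2]
Sum = 6


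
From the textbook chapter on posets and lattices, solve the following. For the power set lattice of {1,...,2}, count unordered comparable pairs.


A comparable pair {a,b} has a < b or b < a in the order.
Count unordered pairs where one element is strictly below the other.
Examples: {{},{1}}, {{},{2}}, {{},{1,2}}, {{1},{1,2}}, ...
Total comparable pairs: 5


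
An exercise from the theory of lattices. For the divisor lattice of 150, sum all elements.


sigma(n) = sum of divisors.
Divisors of 150: [1, 2, 3, 5, 6, 10, 15, 25, 30, 50, 75, 150]
Sum = 372


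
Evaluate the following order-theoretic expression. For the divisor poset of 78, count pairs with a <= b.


The order relation is {(a,b) : a <= b}, reflexive so it includes (a,a).
Examples: (1,1), (1,13), (1,2), (1,26), (1,3), ...
Total ordered pairs: 27


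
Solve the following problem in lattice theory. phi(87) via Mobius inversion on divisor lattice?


phi(n) = n * prod_{p|n} (1 - 1/p).
Prime divisors of 87: [3, 29]
phi(87) = 87 * (1 - 1/3) * (1 - 1/29)
phi(87) = 56


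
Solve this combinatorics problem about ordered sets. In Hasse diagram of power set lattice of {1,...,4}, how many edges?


A cover relation a -< b holds when a < b with no c strictly between.
Cover relations:
  {} -< {1}
  {} -< {2}
  {} -< {3}
  {} -< {4}
  {1} -< {1,2}
  {1} -< {1,3}
  {1} -< {1,4}
  {2} -< {1,2}
  ...24 more
Total: 32


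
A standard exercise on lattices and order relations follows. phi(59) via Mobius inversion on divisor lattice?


phi(n) = n * prod_{p|n} (1 - 1/p).
Prime divisors of 59: [59]
phi(59) = 59 * (1 - 1/59)
phi(59) = 58


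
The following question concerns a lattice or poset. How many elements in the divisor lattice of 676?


Divisors of 676: [1, 2, 4, 13, 26, 52, 169, 338, 676]
Count: 9


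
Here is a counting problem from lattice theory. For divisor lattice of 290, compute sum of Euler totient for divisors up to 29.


Divisors of 290 up to 29: [1, 2, 5, 10, 29]
phi values: [1, 1, 4, 4, 28]
Sum = 38


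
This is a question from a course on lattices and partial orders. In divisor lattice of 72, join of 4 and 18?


In a divisor lattice, join = lcm (least common multiple).
gcd(4,18) = 2
lcm(4,18) = 4*18/gcd = 72/2 = 36


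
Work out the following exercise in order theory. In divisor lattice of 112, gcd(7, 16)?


Meet=gcd.
gcd(7,16)=1


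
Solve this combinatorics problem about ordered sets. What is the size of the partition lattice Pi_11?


B(n) = number of set partitions of an n-element set.
B(n) satisfies the recurrence: B(n+1) = sum_k C(n,k)*B(k).
B(11) = 678570


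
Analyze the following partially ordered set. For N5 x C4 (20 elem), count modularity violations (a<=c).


Modular law: if a <= c then a v (b ^ c) = (a v b) ^ c.
Check all triples (a,b,c) with a <= c among 20 elements.
  e.g. a=(a,0), b=(c,0), c=(b,0): lhs=(a,0) != rhs=(b,0)
  e.g. a=(a,0), b=(c,1), c=(b,0): lhs=(a,0) != rhs=(b,0)
Total violating triples: 40


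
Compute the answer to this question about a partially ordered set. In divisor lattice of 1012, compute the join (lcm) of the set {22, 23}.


In a divisor lattice, join = lcm (least common multiple).
Compute lcm iteratively: start with first element, then lcm(current, next).
Elements: [22, 23]
lcm(22,23) = 506
Final lcm = 506


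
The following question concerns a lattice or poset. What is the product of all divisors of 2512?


Divisors of 2512: [1, 2, 4, 8, 16, 157, 314, 628, 1256, 2512]
Product = n^(d(n)/2) = 2512^(10/2)
Product = 100022608259448832


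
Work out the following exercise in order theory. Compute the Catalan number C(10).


C(n) = C(2n, n) / (n+1).
C(20, 10) = 184756
C(10) = 184756 / 11 = 16796


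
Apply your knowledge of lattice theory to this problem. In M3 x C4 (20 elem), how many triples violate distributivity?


Distributive law: a ^ (b v c) = (a ^ b) v (a ^ c).
Check all 20^3 = 8000 ordered triples (a,b,c).
  e.g. a=(a1,0), b=(a2,0), c=(a3,0): lhs=(a1,0) != rhs=(0,0)
  e.g. a=(a1,0), b=(a2,0), c=(a3,1): lhs=(a1,0) != rhs=(0,0)
Total violating triples: 384


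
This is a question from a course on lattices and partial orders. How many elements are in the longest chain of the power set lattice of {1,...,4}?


A chain is a totally ordered subset; we count the number of elements in a maximum chain.
Compute, for each element x, the size of the longest chain ending at x:
  {}: 1
  {1}: 2
  {2}: 2
  {3}: 2
  {4}: 2
  {1,2}: 3
  ...
A maximum chain: {} < {1} < {1,2} < {1,2,3} < {1,2,3,4}
Number of elements in the longest chain: 5


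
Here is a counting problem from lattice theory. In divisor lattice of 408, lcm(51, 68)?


Join=lcm.
gcd(51,68)=17
lcm=204


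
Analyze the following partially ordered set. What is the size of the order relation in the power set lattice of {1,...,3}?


The order relation is {(a,b) : a <= b}, reflexive so it includes (a,a).
Examples: ({},{}), ({},{1,2}), ({},{1,2,3}), ({},{1,3}), ({},{1}), ...
Total ordered pairs: 27


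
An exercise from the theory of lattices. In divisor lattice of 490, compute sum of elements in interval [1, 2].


Interval [1,2] in divisors of 490: [1, 2]
Sum = 3


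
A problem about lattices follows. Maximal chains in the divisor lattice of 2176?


A maximal chain goes from the minimum element to a maximal element via cover relations.
Counting all min-to-max paths in the cover graph.
Total maximal chains: 8


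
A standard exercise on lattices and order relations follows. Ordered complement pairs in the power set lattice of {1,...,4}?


Complement pair (a,b): a meet b = bottom, a join b = top.
Here: A intersect B = {} and A union B = {1,...,4}.
Pairs found: ({},{1,2,3,4}), ({1},{2,3,4}), ({2},{1,3,4}), ({3},{1,2,4}), ... (12 more)
Total ordered pairs: 16


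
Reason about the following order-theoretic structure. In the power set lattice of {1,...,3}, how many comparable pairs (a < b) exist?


A comparable pair {a,b} has a < b or b < a in the order.
Count unordered pairs where one element is strictly below the other.
Examples: {{},{1}}, {{},{2}}, {{},{3}}, {{},{1,2}}, ...
Total comparable pairs: 19


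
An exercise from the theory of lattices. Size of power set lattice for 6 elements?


Power set = 2^n.
2^6 = 64


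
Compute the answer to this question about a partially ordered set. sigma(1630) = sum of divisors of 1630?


sigma(n) = sum of divisors.
Divisors of 1630: [1, 2, 5, 10, 163, 326, 815, 1630]
Sum = 2952


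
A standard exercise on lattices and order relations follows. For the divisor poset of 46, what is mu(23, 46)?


In a divisor lattice, mu(a,b) = mu(b/a) where mu is the classical Mobius function.
b/a = 46/23 = 2
Prime factorization of 2: primes [2]
2 is squarefree with 1 prime factor(s), so mu(2) = (-1)^1 = -1


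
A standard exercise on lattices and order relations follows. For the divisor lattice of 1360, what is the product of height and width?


Height = length of longest chain minus 1; width = size of largest antichain.
A maximum chain: 1 | 17 | 85 | 170 | 340 | 680 | 1360  (height 6).
A maximum antichain: {4, 10, 34, 85}  (width 4).
Product = 6 * 4 = 24


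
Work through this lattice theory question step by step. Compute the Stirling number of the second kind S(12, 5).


S(n,k) = k*S(n-1,k) + S(n-1,k-1).
S(11,5) = 246730, S(11,4) = 145750
S(12,5) = 5*246730 + 145750 = 1233650 + 145750
S(12,5) = 1379400


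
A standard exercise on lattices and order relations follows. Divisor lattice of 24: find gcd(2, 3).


In a divisor lattice, meet = gcd (greatest common divisor).
By Euclidean algorithm or factoring: gcd(2,3) = 1


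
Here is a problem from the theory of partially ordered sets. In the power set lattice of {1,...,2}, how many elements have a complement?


An element a is complemented if some b has a meet b = bottom, a join b = top.
every subset A has complement S\A, so all elements are complemented.
Complemented elements: {}, {1}, {2}, {1,2}
Count: 4


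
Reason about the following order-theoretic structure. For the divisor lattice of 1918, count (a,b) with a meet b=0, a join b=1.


Complement pair (a,b): a meet b = bottom, a join b = top.
Here: gcd(a,b)=1 and lcm(a,b)=1918, i.e. a*b=1918 with a,b coprime.
Pairs found: (1,1918), (2,959), (7,274), (14,137), ... (4 more)
Total ordered pairs: 8


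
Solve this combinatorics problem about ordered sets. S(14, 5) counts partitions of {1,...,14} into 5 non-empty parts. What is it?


S(n,k) = k*S(n-1,k) + S(n-1,k-1).
S(13,5) = 7508501, S(13,4) = 2532530
S(14,5) = 5*7508501 + 2532530 = 37542505 + 2532530
S(14,5) = 40075035


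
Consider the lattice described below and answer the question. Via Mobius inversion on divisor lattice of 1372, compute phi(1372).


phi(n) = n * prod_{p|n} (1 - 1/p).
Prime divisors of 1372: [2, 7]
phi(1372) = 1372 * (1 - 1/2) * (1 - 1/7)
phi(1372) = 588


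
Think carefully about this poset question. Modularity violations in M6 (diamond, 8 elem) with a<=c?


Modular law: if a <= c then a v (b ^ c) = (a v b) ^ c.
Check all triples (a,b,c) with a <= c among 8 elements.
This lattice is modular (diamonds M_m and their chain-products are modular).
Total violating triples: 0
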